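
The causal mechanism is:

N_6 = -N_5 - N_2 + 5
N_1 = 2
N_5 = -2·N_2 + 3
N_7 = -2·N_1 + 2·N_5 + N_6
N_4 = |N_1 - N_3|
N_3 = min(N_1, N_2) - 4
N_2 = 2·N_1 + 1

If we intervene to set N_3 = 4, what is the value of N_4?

2

The intervention breaks the incoming arrows to N_3: N_3 = min(N_1, N_2) - 4 no longer applies, and N_3 = 4.
N_4 = |N_1 - N_3|  [with N_1=2, N_3=4]  = 2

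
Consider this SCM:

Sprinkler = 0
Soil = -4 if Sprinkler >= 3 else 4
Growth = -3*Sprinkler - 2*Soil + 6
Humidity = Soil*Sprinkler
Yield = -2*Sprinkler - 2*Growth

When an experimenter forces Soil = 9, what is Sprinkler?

0

Under do(Soil=9), the mechanism Soil = -4 if Sprinkler >= 3 else 4 is discarded; Soil is fixed at 9.
Sprinkler is not downstream of the intervention, so its value is determined by the original equations.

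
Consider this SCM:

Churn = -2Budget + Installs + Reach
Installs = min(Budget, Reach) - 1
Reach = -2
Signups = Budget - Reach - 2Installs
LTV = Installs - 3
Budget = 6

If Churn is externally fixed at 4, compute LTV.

-6

The intervention breaks the incoming arrows to Churn: Churn = -2Budget + Installs + Reach no longer applies, and Churn = 4.
Since LTV is not a descendant of the intervened variable, it is unaffected.
Installs = min(Budget, Reach) - 1  [with Budget=6, Reach=-2]  = -3
LTV = Installs - 3  [with Installs=-3]  = -6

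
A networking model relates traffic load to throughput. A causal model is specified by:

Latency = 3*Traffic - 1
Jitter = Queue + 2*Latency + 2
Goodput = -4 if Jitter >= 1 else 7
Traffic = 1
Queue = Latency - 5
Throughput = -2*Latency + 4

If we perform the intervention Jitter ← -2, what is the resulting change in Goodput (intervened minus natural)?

11

Under do(Jitter=-2), the mechanism Jitter = Queue + 2*Latency + 2 is discarded; Jitter is fixed at -2.
Goodput = -4 if Jitter >= 1 else 7  [with Jitter=-2]  = 7
Without intervention: Latency = 3*Traffic - 1  [with Traffic=1]  = 2; Queue = Latency - 5  [with Latency=2]  = -3; Jitter = Queue + 2*Latency + 2  [with Queue=-3, Latency=2]  = 3; Goodput = -4 if Jitter >= 1 else 7  [with Jitter=3]  = -4.
Change = 7 − (-4) = 11.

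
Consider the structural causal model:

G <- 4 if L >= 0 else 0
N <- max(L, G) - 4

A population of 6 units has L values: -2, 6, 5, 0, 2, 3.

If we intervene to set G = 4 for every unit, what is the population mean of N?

0.5

do(G=4) breaks G's dependence on L. With G=4 fixed, N across the units is 0, 2, 1, 0, 0, 0, mean 0.5.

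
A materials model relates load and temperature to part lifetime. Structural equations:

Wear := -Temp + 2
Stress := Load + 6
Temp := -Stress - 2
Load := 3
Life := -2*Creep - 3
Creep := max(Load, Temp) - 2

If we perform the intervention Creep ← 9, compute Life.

-21

Under do(Creep=9), the mechanism Creep := max(Load, Temp) - 2 is discarded; Creep is fixed at 9.
Life = -2*Creep - 3  [with Creep=9]  = -21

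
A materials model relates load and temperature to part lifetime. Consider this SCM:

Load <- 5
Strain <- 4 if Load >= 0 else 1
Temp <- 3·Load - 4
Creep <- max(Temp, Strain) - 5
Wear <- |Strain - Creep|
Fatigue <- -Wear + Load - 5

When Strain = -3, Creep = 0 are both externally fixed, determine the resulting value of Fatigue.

-3

The joint intervention fixes Strain = -3, Creep = 0, removing each variable's own equation.
Wear = |Strain - Creep|  [with Strain=-3, Creep=0]  = 3
Fatigue = -Wear + Load - 5  [with Wear=3, Load=5]  = -3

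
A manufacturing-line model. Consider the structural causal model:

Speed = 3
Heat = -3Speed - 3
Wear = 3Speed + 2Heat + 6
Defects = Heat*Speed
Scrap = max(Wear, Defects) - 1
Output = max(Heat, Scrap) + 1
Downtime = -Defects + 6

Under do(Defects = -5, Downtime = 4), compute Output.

The joint intervention fixes Defects = -5, Downtime = 4, removing each variable's own equation.
Heat = -3Speed - 3  [with Speed=3]  = -12
Wear = 3Speed + 2Heat + 6  [with Speed=3, Heat=-12]  = -9
Scrap = max(Wear, Defects) - 1  [with Wear=-9, Defects=-5]  = -6
Output = max(Heat, Scrap) + 1  [with Heat=-12, Scrap=-6]  = -5

-5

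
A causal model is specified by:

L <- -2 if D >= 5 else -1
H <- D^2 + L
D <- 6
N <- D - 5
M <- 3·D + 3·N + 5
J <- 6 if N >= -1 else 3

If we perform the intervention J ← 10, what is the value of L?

The intervention breaks the incoming arrows to J: J <- 6 if N >= -1 else 3 no longer applies, and J = 10.
Since L is not a descendant of the intervened variable, it is unaffected.
L = -2 if D >= 5 else -1  [with D=6]  = -2

-2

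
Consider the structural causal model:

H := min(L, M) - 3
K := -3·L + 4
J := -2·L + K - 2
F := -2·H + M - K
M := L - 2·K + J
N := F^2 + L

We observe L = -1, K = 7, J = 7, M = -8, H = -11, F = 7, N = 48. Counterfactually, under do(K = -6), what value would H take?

-4

do(K=-6) replaces the equation K := -3·L + 4 with the constant K = -6.
J = -2·L + K - 2  [with L=-1, K=-6]  = -6
M = L - 2·K + J  [with L=-1, K=-6, J=-6]  = 5
H = min(L, M) - 3  [with L=-1, M=5]  = -4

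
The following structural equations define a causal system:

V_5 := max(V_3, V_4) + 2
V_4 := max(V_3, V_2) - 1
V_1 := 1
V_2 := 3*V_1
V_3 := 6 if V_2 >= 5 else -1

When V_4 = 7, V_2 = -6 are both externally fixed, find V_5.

9

The joint intervention fixes V_4 = 7, V_2 = -6, removing each variable's own equation.
V_3 = 6 if V_2 >= 5 else -1  [with V_2=-6]  = -1
V_5 = max(V_3, V_4) + 2  [with V_3=-1, V_4=7]  = 9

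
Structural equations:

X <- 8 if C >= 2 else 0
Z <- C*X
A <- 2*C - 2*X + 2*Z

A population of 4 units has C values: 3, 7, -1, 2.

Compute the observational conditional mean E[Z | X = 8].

32

E[Z|X=8] averages over only the 3 units with X=8 (C = 3, 7, 2): Z = 24, 56, 16, mean 32.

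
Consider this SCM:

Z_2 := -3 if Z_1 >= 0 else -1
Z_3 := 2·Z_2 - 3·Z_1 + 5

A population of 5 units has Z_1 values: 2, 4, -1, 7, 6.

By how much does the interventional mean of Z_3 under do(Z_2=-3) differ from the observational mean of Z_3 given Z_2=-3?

3.45

Every unit gets Z_2=-3 under the intervention. Z_3 values become -7, -13, 2, -22, -19; E[Z_3|do(Z_2=-3)] = -11.8.
E[Z_3|Z_2=-3] averages over only the 4 units with Z_2=-3 (Z_1 = 2, 4, 7, 6): Z_3 = -7, -13, -22, -19, mean -15.25.
Difference = -11.8 − (-15.25) = 3.45.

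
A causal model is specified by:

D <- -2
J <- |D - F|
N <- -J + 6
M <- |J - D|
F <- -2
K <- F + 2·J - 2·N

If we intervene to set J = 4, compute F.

Under do(J=4), the mechanism J <- |D - F| is discarded; J is fixed at 4.
F is not downstream of the intervention, so its value is determined by the original equations.

-2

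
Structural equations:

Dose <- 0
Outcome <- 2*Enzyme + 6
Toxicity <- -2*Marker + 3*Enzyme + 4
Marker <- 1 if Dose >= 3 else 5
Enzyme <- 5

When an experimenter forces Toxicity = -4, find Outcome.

16

Intervening sets Toxicity = -4 and removes its equation (Toxicity <- -2*Marker + 3*Enzyme + 4).
No directed path runs from Toxicity to Outcome, so Outcome keeps its natural value.
Outcome = 2*Enzyme + 6  [with Enzyme=5]  = 16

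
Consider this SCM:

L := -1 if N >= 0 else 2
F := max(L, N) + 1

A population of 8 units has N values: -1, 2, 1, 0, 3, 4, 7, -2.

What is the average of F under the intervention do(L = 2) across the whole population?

Every unit gets L=2 under the intervention. F values become 3, 3, 3, 3, 4, 5, 8, 3; E[F|do(L=2)] = 4.

4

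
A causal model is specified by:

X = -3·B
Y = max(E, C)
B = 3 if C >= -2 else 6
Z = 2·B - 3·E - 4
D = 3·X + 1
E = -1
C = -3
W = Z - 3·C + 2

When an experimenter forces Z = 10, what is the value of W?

The intervention breaks the incoming arrows to Z: Z = 2·B - 3·E - 4 no longer applies, and Z = 10.
W = Z - 3·C + 2  [with Z=10, C=-3]  = 21

21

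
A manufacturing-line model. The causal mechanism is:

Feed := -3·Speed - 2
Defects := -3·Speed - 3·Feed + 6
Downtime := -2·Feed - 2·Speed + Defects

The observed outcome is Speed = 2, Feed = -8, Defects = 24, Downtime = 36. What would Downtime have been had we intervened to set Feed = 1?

-9

Under do(Feed=1), the mechanism Feed := -3·Speed - 2 is discarded; Feed is fixed at 1.
Defects = -3·Speed - 3·Feed + 6  [with Speed=2, Feed=1]  = -3
Downtime = -2·Feed - 2·Speed + Defects  [with Feed=1, Speed=2, Defects=-3]  = -9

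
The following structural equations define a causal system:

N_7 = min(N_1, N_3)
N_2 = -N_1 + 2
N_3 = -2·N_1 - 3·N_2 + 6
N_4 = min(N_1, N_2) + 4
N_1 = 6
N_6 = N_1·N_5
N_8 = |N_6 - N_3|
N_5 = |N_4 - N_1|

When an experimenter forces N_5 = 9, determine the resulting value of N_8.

do(N_5=9) replaces the equation N_5 = |N_4 - N_1| with the constant N_5 = 9.
N_2 = -N_1 + 2  [with N_1=6]  = -4
N_3 = -2·N_1 - 3·N_2 + 6  [with N_1=6, N_2=-4]  = 6
N_6 = N_1·N_5  [with N_1=6, N_5=9]  = 54
N_8 = |N_6 - N_3|  [with N_6=54, N_3=6]  = 48

48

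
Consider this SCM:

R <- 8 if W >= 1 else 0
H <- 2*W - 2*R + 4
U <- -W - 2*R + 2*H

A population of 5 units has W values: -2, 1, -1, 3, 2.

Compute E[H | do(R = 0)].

5.2

do(R=0) breaks R's dependence on W. With R=0 fixed, H across the units is 0, 6, 2, 10, 8, mean 5.2.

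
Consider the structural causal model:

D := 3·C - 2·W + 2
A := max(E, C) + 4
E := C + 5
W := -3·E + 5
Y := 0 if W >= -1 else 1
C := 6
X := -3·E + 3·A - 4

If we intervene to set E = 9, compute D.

64

do(E=9) replaces the equation E := C + 5 with the constant E = 9.
W = -3·E + 5  [with E=9]  = -22
D = 3·C - 2·W + 2  [with C=6, W=-22]  = 64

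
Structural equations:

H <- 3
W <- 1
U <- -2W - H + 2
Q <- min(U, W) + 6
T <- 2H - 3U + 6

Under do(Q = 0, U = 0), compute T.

12

The joint intervention fixes Q = 0, U = 0, removing each variable's own equation.
T = 2H - 3U + 6  [with H=3, U=0]  = 12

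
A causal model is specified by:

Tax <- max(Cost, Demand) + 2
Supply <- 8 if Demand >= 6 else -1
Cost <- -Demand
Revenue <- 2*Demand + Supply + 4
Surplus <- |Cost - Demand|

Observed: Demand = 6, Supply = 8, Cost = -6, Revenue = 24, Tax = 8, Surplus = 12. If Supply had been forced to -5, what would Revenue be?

Under do(Supply=-5), the mechanism Supply <- 8 if Demand >= 6 else -1 is discarded; Supply is fixed at -5.
Revenue = 2*Demand + Supply + 4  [with Demand=6, Supply=-5]  = 11

11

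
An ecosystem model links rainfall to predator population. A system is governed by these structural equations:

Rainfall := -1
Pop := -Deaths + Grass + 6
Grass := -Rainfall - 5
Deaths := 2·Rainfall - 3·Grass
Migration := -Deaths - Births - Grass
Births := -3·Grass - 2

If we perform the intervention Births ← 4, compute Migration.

do(Births=4) replaces the equation Births := -3·Grass - 2 with the constant Births = 4.
Grass = -Rainfall - 5  [with Rainfall=-1]  = -4
Deaths = 2·Rainfall - 3·Grass  [with Rainfall=-1, Grass=-4]  = 10
Migration = -Deaths - Births - Grass  [with Deaths=10, Births=4, Grass=-4]  = -10

-10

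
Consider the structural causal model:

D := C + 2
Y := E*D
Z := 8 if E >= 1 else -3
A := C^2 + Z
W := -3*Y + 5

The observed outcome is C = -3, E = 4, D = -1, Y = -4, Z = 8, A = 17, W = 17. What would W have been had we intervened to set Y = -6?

The intervention breaks the incoming arrows to Y: Y := E*D no longer applies, and Y = -6.
W = -3*Y + 5  [with Y=-6]  = 23

23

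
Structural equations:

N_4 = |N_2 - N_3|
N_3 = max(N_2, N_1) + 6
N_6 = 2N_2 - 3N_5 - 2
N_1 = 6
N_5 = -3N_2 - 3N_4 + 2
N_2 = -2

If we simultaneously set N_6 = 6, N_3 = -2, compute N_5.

Under do(N_6 = 6, N_3 = -2), each intervened variable's structural equation is replaced by its fixed value.
N_4 = |N_2 - N_3|  [with N_2=-2, N_3=-2]  = 0
N_5 = -3N_2 - 3N_4 + 2  [with N_2=-2, N_4=0]  = 8

8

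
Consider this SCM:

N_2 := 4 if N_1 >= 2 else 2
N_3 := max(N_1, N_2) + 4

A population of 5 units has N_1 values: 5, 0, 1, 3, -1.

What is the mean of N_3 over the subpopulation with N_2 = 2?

E[N_3|N_2=2] averages over only the 3 units with N_2=2 (N_1 = 0, 1, -1): N_3 = 6, 6, 6, mean 6.

6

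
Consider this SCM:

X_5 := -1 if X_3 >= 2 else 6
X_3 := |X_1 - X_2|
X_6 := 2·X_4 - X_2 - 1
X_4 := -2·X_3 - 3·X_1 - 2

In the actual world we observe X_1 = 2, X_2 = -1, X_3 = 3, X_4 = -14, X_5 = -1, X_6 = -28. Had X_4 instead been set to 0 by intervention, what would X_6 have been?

0

Under do(X_4=0), the mechanism X_4 := -2·X_3 - 3·X_1 - 2 is discarded; X_4 is fixed at 0.
X_6 = 2·X_4 - X_2 - 1  [with X_4=0, X_2=-1]  = 0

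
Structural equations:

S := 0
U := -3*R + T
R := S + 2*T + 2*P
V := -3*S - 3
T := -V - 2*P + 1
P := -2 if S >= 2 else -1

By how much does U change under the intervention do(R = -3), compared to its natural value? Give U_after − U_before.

The intervention breaks the incoming arrows to R: R := S + 2*T + 2*P no longer applies, and R = -3.
P = -2 if S >= 2 else -1  [with S=0]  = -1
V = -3*S - 3  [with S=0]  = -3
T = -V - 2*P + 1  [with V=-3, P=-1]  = 6
U = -3*R + T  [with R=-3, T=6]  = 15
Without intervention: P = -2 if S >= 2 else -1  [with S=0]  = -1; V = -3*S - 3  [with S=0]  = -3; T = -V - 2*P + 1  [with V=-3, P=-1]  = 6; R = S + 2*T + 2*P  [with S=0, T=6, P=-1]  = 10; U = -3*R + T  [with R=10, T=6]  = -24.
Change = 15 − (-24) = 39.

39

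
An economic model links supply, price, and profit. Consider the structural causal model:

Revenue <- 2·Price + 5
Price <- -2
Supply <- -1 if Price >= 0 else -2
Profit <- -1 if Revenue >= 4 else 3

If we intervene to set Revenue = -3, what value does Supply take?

-2

Under do(Revenue=-3), the mechanism Revenue <- 2·Price + 5 is discarded; Revenue is fixed at -3.
Since Supply is not a descendant of the intervened variable, it is unaffected.
Supply = -1 if Price >= 0 else -2  [with Price=-2]  = -2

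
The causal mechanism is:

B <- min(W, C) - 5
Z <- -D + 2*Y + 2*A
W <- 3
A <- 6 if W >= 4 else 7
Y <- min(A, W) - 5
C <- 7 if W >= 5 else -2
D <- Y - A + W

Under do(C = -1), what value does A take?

7

do(C=-1) replaces the equation C <- 7 if W >= 5 else -2 with the constant C = -1.
A is not downstream of the intervention, so its value is determined by the original equations.
A = 6 if W >= 4 else 7  [with W=3]  = 7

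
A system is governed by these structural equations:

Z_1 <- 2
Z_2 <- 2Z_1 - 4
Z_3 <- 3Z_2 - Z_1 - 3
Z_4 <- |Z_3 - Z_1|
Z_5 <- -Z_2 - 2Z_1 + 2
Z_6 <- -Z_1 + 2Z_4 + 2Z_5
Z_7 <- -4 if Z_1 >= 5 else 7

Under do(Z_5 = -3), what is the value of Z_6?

The intervention breaks the incoming arrows to Z_5: Z_5 <- -Z_2 - 2Z_1 + 2 no longer applies, and Z_5 = -3.
Z_2 = 2Z_1 - 4  [with Z_1=2]  = 0
Z_3 = 3Z_2 - Z_1 - 3  [with Z_2=0, Z_1=2]  = -5
Z_4 = |Z_3 - Z_1|  [with Z_3=-5, Z_1=2]  = 7
Z_6 = -Z_1 + 2Z_4 + 2Z_5  [with Z_1=2, Z_4=7, Z_5=-3]  = 6

6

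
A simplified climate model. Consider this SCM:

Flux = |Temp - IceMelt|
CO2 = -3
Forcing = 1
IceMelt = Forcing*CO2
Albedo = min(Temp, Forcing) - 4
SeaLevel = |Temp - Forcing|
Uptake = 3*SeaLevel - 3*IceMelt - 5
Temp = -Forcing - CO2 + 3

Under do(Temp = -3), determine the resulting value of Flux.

The intervention breaks the incoming arrows to Temp: Temp = -Forcing - CO2 + 3 no longer applies, and Temp = -3.
IceMelt = Forcing*CO2  [with Forcing=1, CO2=-3]  = -3
Flux = |Temp - IceMelt|  [with Temp=-3, IceMelt=-3]  = 0

0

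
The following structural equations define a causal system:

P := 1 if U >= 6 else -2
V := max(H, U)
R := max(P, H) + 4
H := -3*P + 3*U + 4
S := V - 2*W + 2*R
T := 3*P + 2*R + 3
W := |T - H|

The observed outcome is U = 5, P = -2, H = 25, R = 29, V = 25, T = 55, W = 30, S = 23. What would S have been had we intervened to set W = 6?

71

do(W=6) replaces the equation W := |T - H| with the constant W = 6.
P = 1 if U >= 6 else -2  [with U=5]  = -2
H = -3*P + 3*U + 4  [with P=-2, U=5]  = 25
R = max(P, H) + 4  [with P=-2, H=25]  = 29
V = max(H, U)  [with H=25, U=5]  = 25
S = V - 2*W + 2*R  [with V=25, W=6, R=29]  = 71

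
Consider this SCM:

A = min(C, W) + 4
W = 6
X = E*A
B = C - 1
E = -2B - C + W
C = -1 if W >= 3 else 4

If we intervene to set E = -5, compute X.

The intervention breaks the incoming arrows to E: E = -2B - C + W no longer applies, and E = -5.
C = -1 if W >= 3 else 4  [with W=6]  = -1
A = min(C, W) + 4  [with C=-1, W=6]  = 3
X = E*A  [with E=-5, A=3]  = -15

-15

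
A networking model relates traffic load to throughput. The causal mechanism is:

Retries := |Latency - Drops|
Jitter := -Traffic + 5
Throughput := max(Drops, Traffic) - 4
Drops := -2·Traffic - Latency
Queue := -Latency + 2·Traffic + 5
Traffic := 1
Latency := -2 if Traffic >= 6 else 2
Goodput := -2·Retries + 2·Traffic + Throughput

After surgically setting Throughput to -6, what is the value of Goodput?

-16

do(Throughput=-6) replaces the equation Throughput := max(Drops, Traffic) - 4 with the constant Throughput = -6.
Latency = -2 if Traffic >= 6 else 2  [with Traffic=1]  = 2
Drops = -2·Traffic - Latency  [with Traffic=1, Latency=2]  = -4
Retries = |Latency - Drops|  [with Latency=2, Drops=-4]  = 6
Goodput = -2·Retries + 2·Traffic + Throughput  [with Retries=6, Traffic=1, Throughput=-6]  = -16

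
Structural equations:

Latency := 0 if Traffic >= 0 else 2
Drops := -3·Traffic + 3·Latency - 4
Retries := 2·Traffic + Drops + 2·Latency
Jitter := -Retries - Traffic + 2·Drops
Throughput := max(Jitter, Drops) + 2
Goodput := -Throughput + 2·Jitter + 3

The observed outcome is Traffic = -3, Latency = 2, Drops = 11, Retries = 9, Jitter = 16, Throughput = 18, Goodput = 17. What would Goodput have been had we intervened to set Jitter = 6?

Under do(Jitter=6), the mechanism Jitter := -Retries - Traffic + 2·Drops is discarded; Jitter is fixed at 6.
Latency = 0 if Traffic >= 0 else 2  [with Traffic=-3]  = 2
Drops = -3·Traffic + 3·Latency - 4  [with Traffic=-3, Latency=2]  = 11
Throughput = max(Jitter, Drops) + 2  [with Jitter=6, Drops=11]  = 13
Goodput = -Throughput + 2·Jitter + 3  [with Throughput=13, Jitter=6]  = 2

2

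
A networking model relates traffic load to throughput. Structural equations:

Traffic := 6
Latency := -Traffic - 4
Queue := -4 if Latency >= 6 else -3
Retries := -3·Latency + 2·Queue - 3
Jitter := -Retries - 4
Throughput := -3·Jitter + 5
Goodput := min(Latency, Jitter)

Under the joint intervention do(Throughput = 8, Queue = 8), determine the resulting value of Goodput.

-47

Under do(Throughput = 8, Queue = 8), each intervened variable's structural equation is replaced by its fixed value.
Latency = -Traffic - 4  [with Traffic=6]  = -10
Retries = -3·Latency + 2·Queue - 3  [with Latency=-10, Queue=8]  = 43
Jitter = -Retries - 4  [with Retries=43]  = -47
Goodput = min(Latency, Jitter)  [with Latency=-10, Jitter=-47]  = -47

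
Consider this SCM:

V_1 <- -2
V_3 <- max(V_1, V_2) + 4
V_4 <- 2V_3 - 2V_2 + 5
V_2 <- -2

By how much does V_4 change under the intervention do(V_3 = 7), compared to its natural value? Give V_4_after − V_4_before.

10

The intervention breaks the incoming arrows to V_3: V_3 <- max(V_1, V_2) + 4 no longer applies, and V_3 = 7.
V_4 = 2V_3 - 2V_2 + 5  [with V_3=7, V_2=-2]  = 23
Without intervention: V_3 = max(V_1, V_2) + 4  [with V_1=-2, V_2=-2]  = 2; V_4 = 2V_3 - 2V_2 + 5  [with V_3=2, V_2=-2]  = 13.
Change = 23 − 13 = 10.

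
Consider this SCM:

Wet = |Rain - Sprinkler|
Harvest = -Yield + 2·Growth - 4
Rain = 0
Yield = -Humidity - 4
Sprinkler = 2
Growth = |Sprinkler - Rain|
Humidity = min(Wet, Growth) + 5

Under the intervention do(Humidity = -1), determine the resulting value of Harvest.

3

Under do(Humidity=-1), the mechanism Humidity = min(Wet, Growth) + 5 is discarded; Humidity is fixed at -1.
Growth = |Sprinkler - Rain|  [with Sprinkler=2, Rain=0]  = 2
Yield = -Humidity - 4  [with Humidity=-1]  = -3
Harvest = -Yield + 2·Growth - 4  [with Yield=-3, Growth=2]  = 3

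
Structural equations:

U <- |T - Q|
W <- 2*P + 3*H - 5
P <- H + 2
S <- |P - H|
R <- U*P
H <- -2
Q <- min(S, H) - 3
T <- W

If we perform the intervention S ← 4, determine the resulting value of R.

0

do(S=4) replaces the equation S <- |P - H| with the constant S = 4.
P = H + 2  [with H=-2]  = 0
W = 2*P + 3*H - 5  [with P=0, H=-2]  = -11
T = W  [with W=-11]  = -11
Q = min(S, H) - 3  [with S=4, H=-2]  = -5
U = |T - Q|  [with T=-11, Q=-5]  = 6
R = U*P  [with U=6, P=0]  = 0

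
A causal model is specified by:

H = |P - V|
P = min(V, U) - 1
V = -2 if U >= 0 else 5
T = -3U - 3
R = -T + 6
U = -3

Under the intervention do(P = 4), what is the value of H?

1

The intervention breaks the incoming arrows to P: P = min(V, U) - 1 no longer applies, and P = 4.
V = -2 if U >= 0 else 5  [with U=-3]  = 5
H = |P - V|  [with P=4, V=5]  = 1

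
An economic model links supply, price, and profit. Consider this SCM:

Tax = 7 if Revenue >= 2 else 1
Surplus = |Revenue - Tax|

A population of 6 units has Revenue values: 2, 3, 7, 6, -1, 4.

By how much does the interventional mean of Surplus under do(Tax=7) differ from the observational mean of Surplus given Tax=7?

Every unit gets Tax=7 under the intervention. Surplus values become 5, 4, 0, 1, 8, 3; E[Surplus|do(Tax=7)] = 3.5.
Observing Tax=7 restricts to units where Tax's equation naturally yields 7: Revenue ∈ {2, 3, 7, 6, 4}. In that subpopulation Surplus = 5, 4, 0, 1, 3, mean 2.6.
Difference = 3.5 − 2.6 = 0.9.

0.9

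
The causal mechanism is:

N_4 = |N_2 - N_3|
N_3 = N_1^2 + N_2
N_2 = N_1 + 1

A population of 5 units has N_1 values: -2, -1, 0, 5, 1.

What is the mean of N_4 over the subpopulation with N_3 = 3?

2.5

E[N_4|N_3=3] averages over only the 2 units with N_3=3 (N_1 = -2, 1): N_4 = 4, 1, mean 2.5.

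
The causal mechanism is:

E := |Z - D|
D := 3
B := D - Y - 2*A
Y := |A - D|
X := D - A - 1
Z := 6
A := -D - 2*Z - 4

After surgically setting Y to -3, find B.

Under do(Y=-3), the mechanism Y := |A - D| is discarded; Y is fixed at -3.
A = -D - 2*Z - 4  [with D=3, Z=6]  = -19
B = D - Y - 2*A  [with D=3, Y=-3, A=-19]  = 44

44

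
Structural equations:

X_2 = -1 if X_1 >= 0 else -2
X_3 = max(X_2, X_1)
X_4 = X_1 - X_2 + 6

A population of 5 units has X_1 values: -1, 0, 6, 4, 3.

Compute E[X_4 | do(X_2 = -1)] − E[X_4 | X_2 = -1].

Under do(X_2=-1), X_2's equation is replaced by X_2=-1 for every unit. Per-unit X_4: 6, 7, 13, 11, 10. Mean = 9.4.
Observing X_2=-1 restricts to units where X_2's equation naturally yields -1: X_1 ∈ {0, 6, 4, 3}. In that subpopulation X_4 = 7, 13, 11, 10, mean 10.25.
Difference = 9.4 − 10.25 = -0.85.

-0.85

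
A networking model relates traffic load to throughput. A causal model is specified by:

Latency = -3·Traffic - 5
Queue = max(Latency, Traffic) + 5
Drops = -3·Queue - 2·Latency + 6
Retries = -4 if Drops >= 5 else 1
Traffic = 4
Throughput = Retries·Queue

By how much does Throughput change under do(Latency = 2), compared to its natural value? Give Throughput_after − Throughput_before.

45

Under do(Latency=2), the mechanism Latency = -3·Traffic - 5 is discarded; Latency is fixed at 2.
Queue = max(Latency, Traffic) + 5  [with Latency=2, Traffic=4]  = 9
Drops = -3·Queue - 2·Latency + 6  [with Queue=9, Latency=2]  = -25
Retries = -4 if Drops >= 5 else 1  [with Drops=-25]  = 1
Throughput = Retries·Queue  [with Retries=1, Queue=9]  = 9
Without intervention: Latency = -3·Traffic - 5  [with Traffic=4]  = -17; Queue = max(Latency, Traffic) + 5  [with Latency=-17, Traffic=4]  = 9; Drops = -3·Queue - 2·Latency + 6  [with Queue=9, Latency=-17]  = 13; Retries = -4 if Drops >= 5 else 1  [with Drops=13]  = -4; Throughput = Retries·Queue  [with Retries=-4, Queue=9]  = -36.
Change = 9 − (-36) = 45.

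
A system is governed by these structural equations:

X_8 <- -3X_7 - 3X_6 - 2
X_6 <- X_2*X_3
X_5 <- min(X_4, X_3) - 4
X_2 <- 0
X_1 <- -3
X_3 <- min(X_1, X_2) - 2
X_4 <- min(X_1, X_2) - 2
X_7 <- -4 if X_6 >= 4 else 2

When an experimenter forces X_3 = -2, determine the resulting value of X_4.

The intervention breaks the incoming arrows to X_3: X_3 <- min(X_1, X_2) - 2 no longer applies, and X_3 = -2.
X_4 is not downstream of the intervention, so its value is determined by the original equations.
X_4 = min(X_1, X_2) - 2  [with X_1=-3, X_2=0]  = -5

-5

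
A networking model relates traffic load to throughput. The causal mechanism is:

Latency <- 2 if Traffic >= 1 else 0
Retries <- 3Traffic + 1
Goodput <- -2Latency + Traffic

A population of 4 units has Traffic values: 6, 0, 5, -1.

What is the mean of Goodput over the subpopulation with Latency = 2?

E[Goodput|Latency=2] averages over only the 2 units with Latency=2 (Traffic = 6, 5): Goodput = 2, 1, mean 1.5.

1.5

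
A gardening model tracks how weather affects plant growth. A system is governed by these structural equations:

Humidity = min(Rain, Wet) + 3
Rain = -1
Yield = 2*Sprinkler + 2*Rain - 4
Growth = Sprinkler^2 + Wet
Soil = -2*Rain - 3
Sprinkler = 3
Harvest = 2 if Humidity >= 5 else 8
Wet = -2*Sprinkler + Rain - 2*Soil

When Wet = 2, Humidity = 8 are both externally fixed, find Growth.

11

Setting Wet = 2, Humidity = 8 by intervention discards those variables' equations.
Growth = Sprinkler^2 + Wet  [with Sprinkler=3, Wet=2]  = 11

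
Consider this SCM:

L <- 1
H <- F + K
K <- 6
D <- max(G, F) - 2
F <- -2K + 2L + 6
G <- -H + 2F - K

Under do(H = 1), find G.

-15

Intervening sets H = 1 and removes its equation (H <- F + K).
F = -2K + 2L + 6  [with K=6, L=1]  = -4
G = -H + 2F - K  [with H=1, F=-4, K=6]  = -15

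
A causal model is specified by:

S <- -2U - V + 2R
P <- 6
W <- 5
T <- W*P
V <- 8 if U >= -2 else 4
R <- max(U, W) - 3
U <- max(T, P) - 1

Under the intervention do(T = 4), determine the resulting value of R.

2

do(T=4) replaces the equation T <- W*P with the constant T = 4.
U = max(T, P) - 1  [with T=4, P=6]  = 5
R = max(U, W) - 3  [with U=5, W=5]  = 2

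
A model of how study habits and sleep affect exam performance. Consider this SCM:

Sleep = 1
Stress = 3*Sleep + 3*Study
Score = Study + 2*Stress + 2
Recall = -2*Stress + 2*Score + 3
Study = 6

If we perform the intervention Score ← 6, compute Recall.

-27

Intervening sets Score = 6 and removes its equation (Score = Study + 2*Stress + 2).
Stress = 3*Sleep + 3*Study  [with Sleep=1, Study=6]  = 21
Recall = -2*Stress + 2*Score + 3  [with Stress=21, Score=6]  = -27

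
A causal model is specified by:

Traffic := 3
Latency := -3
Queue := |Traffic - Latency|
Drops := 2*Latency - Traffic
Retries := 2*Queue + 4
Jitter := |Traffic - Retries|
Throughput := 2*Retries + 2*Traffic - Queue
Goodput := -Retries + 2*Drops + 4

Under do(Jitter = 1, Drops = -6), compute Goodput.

-24

Under do(Jitter = 1, Drops = -6), each intervened variable's structural equation is replaced by its fixed value.
Queue = |Traffic - Latency|  [with Traffic=3, Latency=-3]  = 6
Retries = 2*Queue + 4  [with Queue=6]  = 16
Goodput = -Retries + 2*Drops + 4  [with Retries=16, Drops=-6]  = -24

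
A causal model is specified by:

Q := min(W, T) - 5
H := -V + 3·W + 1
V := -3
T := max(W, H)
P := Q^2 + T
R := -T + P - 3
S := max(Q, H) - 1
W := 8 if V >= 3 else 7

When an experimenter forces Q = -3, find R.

6

do(Q=-3) replaces the equation Q := min(W, T) - 5 with the constant Q = -3.
W = 8 if V >= 3 else 7  [with V=-3]  = 7
H = -V + 3·W + 1  [with V=-3, W=7]  = 25
T = max(W, H)  [with W=7, H=25]  = 25
P = Q^2 + T  [with Q=-3, T=25]  = 34
R = -T + P - 3  [with T=25, P=34]  = 6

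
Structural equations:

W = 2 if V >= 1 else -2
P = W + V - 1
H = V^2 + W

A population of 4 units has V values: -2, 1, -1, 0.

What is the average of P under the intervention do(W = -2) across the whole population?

Every unit gets W=-2 under the intervention. P values become -5, -2, -4, -3; E[P|do(W=-2)] = -3.5.

-3.5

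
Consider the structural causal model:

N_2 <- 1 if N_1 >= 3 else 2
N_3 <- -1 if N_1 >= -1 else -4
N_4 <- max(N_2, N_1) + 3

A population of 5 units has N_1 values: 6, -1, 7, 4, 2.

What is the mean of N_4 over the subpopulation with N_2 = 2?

Observing N_2=2 restricts to units where N_2's equation naturally yields 2: N_1 ∈ {-1, 2}. In that subpopulation N_4 = 5, 5, mean 5.

5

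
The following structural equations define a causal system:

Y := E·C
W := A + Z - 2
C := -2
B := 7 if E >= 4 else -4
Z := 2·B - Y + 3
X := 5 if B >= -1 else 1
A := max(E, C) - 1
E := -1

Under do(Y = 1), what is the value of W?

The intervention breaks the incoming arrows to Y: Y := E·C no longer applies, and Y = 1.
B = 7 if E >= 4 else -4  [with E=-1]  = -4
A = max(E, C) - 1  [with E=-1, C=-2]  = -2
Z = 2·B - Y + 3  [with B=-4, Y=1]  = -6
W = A + Z - 2  [with A=-2, Z=-6]  = -10

-10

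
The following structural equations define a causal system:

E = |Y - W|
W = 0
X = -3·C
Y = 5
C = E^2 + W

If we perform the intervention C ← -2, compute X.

6

Intervening sets C = -2 and removes its equation (C = E^2 + W).
X = -3·C  [with C=-2]  = 6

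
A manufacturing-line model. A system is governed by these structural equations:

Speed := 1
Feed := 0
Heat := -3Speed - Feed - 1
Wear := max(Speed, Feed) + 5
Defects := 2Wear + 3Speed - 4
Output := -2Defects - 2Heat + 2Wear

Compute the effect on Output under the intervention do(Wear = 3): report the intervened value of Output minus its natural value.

6

Under do(Wear=3), the mechanism Wear := max(Speed, Feed) + 5 is discarded; Wear is fixed at 3.
Heat = -3Speed - Feed - 1  [with Speed=1, Feed=0]  = -4
Defects = 2Wear + 3Speed - 4  [with Wear=3, Speed=1]  = 5
Output = -2Defects - 2Heat + 2Wear  [with Defects=5, Heat=-4, Wear=3]  = 4
Without intervention: Heat = -3Speed - Feed - 1  [with Speed=1, Feed=0]  = -4; Wear = max(Speed, Feed) + 5  [with Speed=1, Feed=0]  = 6; Defects = 2Wear + 3Speed - 4  [with Wear=6, Speed=1]  = 11; Output = -2Defects - 2Heat + 2Wear  [with Defects=11, Heat=-4, Wear=6]  = -2.
Change = 4 − (-2) = 6.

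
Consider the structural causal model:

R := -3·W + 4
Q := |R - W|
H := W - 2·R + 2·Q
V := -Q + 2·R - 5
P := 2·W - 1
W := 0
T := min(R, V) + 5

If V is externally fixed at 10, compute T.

9

Intervening sets V = 10 and removes its equation (V := -Q + 2·R - 5).
R = -3·W + 4  [with W=0]  = 4
T = min(R, V) + 5  [with R=4, V=10]  = 9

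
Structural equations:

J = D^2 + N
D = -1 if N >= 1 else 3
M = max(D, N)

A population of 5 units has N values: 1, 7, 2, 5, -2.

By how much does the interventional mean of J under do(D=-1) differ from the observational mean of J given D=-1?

-1.15

The intervention sets D=-1 in all 5 units regardless of N. Recomputing J per unit gives 2, 8, 3, 6, -1; average 3.6.
Observing D=-1 restricts to units where D's equation naturally yields -1: N ∈ {1, 7, 2, 5}. In that subpopulation J = 2, 8, 3, 6, mean 4.75.
Difference = 3.6 − 4.75 = -1.15.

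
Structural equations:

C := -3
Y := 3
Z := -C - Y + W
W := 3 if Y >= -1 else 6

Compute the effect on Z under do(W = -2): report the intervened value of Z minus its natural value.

-5

The intervention breaks the incoming arrows to W: W := 3 if Y >= -1 else 6 no longer applies, and W = -2.
Z = -C - Y + W  [with C=-3, Y=3, W=-2]  = -2
Without intervention: W = 3 if Y >= -1 else 6  [with Y=3]  = 3; Z = -C - Y + W  [with C=-3, Y=3, W=3]  = 3.
Change = -2 − 3 = -5.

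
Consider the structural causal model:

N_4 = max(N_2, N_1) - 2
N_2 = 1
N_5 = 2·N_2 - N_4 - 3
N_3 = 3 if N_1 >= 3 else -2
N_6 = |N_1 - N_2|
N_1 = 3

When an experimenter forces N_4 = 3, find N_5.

-4

Intervening sets N_4 = 3 and removes its equation (N_4 = max(N_2, N_1) - 2).
N_5 = 2·N_2 - N_4 - 3  [with N_2=1, N_4=3]  = -4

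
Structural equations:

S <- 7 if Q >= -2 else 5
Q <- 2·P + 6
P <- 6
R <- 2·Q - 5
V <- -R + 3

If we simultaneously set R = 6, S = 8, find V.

The joint intervention fixes R = 6, S = 8, removing each variable's own equation.
V = -R + 3  [with R=6]  = -3

-3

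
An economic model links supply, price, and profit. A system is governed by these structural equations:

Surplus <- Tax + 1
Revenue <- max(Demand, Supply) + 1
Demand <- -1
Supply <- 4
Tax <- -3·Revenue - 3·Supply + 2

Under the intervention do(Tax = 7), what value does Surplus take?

Intervening sets Tax = 7 and removes its equation (Tax <- -3·Revenue - 3·Supply + 2).
Surplus = Tax + 1  [with Tax=7]  = 8

8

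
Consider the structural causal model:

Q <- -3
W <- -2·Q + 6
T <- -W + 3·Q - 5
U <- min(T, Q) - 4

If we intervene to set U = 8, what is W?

The intervention breaks the incoming arrows to U: U <- min(T, Q) - 4 no longer applies, and U = 8.
Since W is not a descendant of the intervened variable, it is unaffected.
W = -2·Q + 6  [with Q=-3]  = 12

12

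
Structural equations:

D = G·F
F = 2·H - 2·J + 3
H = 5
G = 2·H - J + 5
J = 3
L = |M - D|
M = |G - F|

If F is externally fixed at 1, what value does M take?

Under do(F=1), the mechanism F = 2·H - 2·J + 3 is discarded; F is fixed at 1.
G = 2·H - J + 5  [with H=5, J=3]  = 12
M = |G - F|  [with G=12, F=1]  = 11

11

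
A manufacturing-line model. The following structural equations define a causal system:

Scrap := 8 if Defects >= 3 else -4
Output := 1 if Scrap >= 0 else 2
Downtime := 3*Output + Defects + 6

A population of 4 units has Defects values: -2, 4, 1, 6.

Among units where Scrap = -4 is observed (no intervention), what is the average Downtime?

11.5

Observing Scrap=-4 restricts to units where Scrap's equation naturally yields -4: Defects ∈ {-2, 1}. In that subpopulation Downtime = 10, 13, mean 11.5.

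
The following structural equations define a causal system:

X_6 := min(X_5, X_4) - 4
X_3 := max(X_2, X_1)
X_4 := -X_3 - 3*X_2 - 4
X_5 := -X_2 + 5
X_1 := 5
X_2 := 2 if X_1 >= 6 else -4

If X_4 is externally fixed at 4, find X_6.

Under do(X_4=4), the mechanism X_4 := -X_3 - 3*X_2 - 4 is discarded; X_4 is fixed at 4.
X_2 = 2 if X_1 >= 6 else -4  [with X_1=5]  = -4
X_5 = -X_2 + 5  [with X_2=-4]  = 9
X_6 = min(X_5, X_4) - 4  [with X_5=9, X_4=4]  = 0

0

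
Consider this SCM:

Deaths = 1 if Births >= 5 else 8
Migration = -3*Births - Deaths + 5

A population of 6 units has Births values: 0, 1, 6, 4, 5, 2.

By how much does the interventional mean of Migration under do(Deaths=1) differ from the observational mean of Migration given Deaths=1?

7.5

Under do(Deaths=1), Deaths's equation is replaced by Deaths=1 for every unit. Per-unit Migration: 4, 1, -14, -8, -11, -2. Mean = -5.
Observing Deaths=1 restricts to units where Deaths's equation naturally yields 1: Births ∈ {6, 5}. In that subpopulation Migration = -14, -11, mean -12.5.
Difference = -5 − (-12.5) = 7.5.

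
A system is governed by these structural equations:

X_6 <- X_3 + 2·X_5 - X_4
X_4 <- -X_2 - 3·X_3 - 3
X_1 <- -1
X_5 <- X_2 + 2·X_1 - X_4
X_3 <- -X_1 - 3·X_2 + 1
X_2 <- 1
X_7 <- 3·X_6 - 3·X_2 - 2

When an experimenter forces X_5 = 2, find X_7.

Under do(X_5=2), the mechanism X_5 <- X_2 + 2·X_1 - X_4 is discarded; X_5 is fixed at 2.
X_3 = -X_1 - 3·X_2 + 1  [with X_1=-1, X_2=1]  = -1
X_4 = -X_2 - 3·X_3 - 3  [with X_2=1, X_3=-1]  = -1
X_6 = X_3 + 2·X_5 - X_4  [with X_3=-1, X_5=2, X_4=-1]  = 4
X_7 = 3·X_6 - 3·X_2 - 2  [with X_6=4, X_2=1]  = 7

7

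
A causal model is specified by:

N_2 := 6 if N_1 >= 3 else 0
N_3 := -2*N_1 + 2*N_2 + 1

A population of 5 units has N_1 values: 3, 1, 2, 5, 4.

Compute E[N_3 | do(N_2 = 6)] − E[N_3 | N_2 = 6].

2

Under do(N_2=6), N_2's equation is replaced by N_2=6 for every unit. Per-unit N_3: 7, 11, 9, 3, 5. Mean = 7.
E[N_3|N_2=6] averages over only the 3 units with N_2=6 (N_1 = 3, 5, 4): N_3 = 7, 3, 5, mean 5.
Difference = 7 − 5 = 2.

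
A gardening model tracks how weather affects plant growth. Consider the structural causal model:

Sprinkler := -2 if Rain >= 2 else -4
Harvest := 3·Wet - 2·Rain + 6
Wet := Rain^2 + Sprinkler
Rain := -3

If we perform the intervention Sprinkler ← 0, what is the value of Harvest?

39

Under do(Sprinkler=0), the mechanism Sprinkler := -2 if Rain >= 2 else -4 is discarded; Sprinkler is fixed at 0.
Wet = Rain^2 + Sprinkler  [with Rain=-3, Sprinkler=0]  = 9
Harvest = 3·Wet - 2·Rain + 6  [with Wet=9, Rain=-3]  = 39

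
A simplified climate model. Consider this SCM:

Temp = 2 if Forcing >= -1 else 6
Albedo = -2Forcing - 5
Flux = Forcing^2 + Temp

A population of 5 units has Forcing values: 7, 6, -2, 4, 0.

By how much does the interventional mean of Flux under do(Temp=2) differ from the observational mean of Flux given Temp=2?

-4.25

do(Temp=2) breaks Temp's dependence on Forcing. With Temp=2 fixed, Flux across the units is 51, 38, 6, 18, 2, mean 23.
Observing Temp=2 restricts to units where Temp's equation naturally yields 2: Forcing ∈ {7, 6, 4, 0}. In that subpopulation Flux = 51, 38, 18, 2, mean 27.25.
Difference = 23 − 27.25 = -4.25.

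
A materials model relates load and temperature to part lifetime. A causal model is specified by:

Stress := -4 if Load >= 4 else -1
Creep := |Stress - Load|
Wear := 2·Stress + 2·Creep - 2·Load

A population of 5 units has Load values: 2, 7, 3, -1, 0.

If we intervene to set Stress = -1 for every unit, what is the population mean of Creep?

do(Stress=-1) breaks Stress's dependence on Load. With Stress=-1 fixed, Creep across the units is 3, 8, 4, 0, 1, mean 3.2.

3.2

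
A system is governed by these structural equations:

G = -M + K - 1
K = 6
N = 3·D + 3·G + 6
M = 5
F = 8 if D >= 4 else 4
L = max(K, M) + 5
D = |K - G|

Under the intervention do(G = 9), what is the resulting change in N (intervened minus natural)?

The intervention breaks the incoming arrows to G: G = -M + K - 1 no longer applies, and G = 9.
D = |K - G|  [with K=6, G=9]  = 3
N = 3·D + 3·G + 6  [with D=3, G=9]  = 42
Without intervention: G = -M + K - 1  [with M=5, K=6]  = 0; D = |K - G|  [with K=6, G=0]  = 6; N = 3·D + 3·G + 6  [with D=6, G=0]  = 24.
Change = 42 − 24 = 18.

18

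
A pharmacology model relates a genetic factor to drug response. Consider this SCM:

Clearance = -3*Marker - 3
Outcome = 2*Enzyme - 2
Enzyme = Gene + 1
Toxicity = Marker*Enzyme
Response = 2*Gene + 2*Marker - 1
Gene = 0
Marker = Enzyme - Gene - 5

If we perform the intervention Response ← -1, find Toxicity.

-4

Intervening sets Response = -1 and removes its equation (Response = 2*Gene + 2*Marker - 1).
No directed path runs from Response to Toxicity, so Toxicity keeps its natural value.
Enzyme = Gene + 1  [with Gene=0]  = 1
Marker = Enzyme - Gene - 5  [with Enzyme=1, Gene=0]  = -4
Toxicity = Marker*Enzyme  [with Marker=-4, Enzyme=1]  = -4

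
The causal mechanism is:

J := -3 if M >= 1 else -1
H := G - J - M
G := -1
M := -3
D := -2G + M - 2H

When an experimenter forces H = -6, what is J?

-1

Under do(H=-6), the mechanism H := G - J - M is discarded; H is fixed at -6.
Since J is not a descendant of the intervened variable, it is unaffected.
J = -3 if M >= 1 else -1  [with M=-3]  = -1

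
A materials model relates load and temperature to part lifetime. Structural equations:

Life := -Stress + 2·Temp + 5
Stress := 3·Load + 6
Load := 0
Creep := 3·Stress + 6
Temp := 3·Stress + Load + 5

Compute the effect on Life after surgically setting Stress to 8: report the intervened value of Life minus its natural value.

do(Stress=8) replaces the equation Stress := 3·Load + 6 with the constant Stress = 8.
Temp = 3·Stress + Load + 5  [with Stress=8, Load=0]  = 29
Life = -Stress + 2·Temp + 5  [with Stress=8, Temp=29]  = 55
Without intervention: Stress = 3·Load + 6  [with Load=0]  = 6; Temp = 3·Stress + Load + 5  [with Stress=6, Load=0]  = 23; Life = -Stress + 2·Temp + 5  [with Stress=6, Temp=23]  = 45.
Change = 55 − 45 = 10.

10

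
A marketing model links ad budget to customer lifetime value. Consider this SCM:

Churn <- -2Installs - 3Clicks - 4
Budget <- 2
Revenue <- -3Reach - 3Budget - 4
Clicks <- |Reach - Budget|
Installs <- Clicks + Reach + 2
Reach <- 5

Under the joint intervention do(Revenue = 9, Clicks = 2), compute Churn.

Under do(Revenue = 9, Clicks = 2), each intervened variable's structural equation is replaced by its fixed value.
Installs = Clicks + Reach + 2  [with Clicks=2, Reach=5]  = 9
Churn = -2Installs - 3Clicks - 4  [with Installs=9, Clicks=2]  = -28

-28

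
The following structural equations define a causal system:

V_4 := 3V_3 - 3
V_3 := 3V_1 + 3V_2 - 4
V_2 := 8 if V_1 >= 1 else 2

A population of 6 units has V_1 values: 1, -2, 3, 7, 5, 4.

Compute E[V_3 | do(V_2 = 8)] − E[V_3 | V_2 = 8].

-3

do(V_2=8) breaks V_2's dependence on V_1. With V_2=8 fixed, V_3 across the units is 23, 14, 29, 41, 35, 32, mean 29.
Observing V_2=8 restricts to units where V_2's equation naturally yields 8: V_1 ∈ {1, 3, 7, 5, 4}. In that subpopulation V_3 = 23, 29, 41, 35, 32, mean 32.
Difference = 29 − 32 = -3.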